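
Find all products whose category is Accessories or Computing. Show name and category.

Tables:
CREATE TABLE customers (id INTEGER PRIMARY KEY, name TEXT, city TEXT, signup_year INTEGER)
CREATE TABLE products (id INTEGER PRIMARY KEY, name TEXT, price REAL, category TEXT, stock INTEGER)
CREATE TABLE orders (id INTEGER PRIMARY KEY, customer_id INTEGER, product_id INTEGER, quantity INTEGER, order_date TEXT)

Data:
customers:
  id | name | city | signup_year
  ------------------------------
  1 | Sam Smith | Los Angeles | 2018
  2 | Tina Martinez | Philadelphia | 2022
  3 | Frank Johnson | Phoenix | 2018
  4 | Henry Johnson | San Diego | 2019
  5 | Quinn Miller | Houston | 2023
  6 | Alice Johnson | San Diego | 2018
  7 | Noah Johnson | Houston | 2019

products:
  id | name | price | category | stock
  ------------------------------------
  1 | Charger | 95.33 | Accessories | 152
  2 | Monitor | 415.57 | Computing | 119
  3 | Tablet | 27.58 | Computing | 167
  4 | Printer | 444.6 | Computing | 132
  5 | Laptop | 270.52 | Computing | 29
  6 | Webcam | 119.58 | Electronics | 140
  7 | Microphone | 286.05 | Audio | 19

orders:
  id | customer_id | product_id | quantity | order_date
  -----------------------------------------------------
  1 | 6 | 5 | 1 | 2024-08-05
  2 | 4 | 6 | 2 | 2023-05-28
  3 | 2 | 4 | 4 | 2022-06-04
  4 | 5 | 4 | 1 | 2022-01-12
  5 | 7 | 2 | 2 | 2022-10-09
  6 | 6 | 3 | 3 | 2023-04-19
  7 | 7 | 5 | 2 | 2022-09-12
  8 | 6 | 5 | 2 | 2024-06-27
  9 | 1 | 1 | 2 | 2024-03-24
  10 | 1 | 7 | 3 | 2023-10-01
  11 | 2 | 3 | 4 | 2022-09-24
SELECT name, category FROM products WHERE category IN ('Accessories', 'Computing')

Execution result:
name | category
Charger | Accessories
Monitor | Computing
Tablet | Computing
Printer | Computing
Laptop | Computing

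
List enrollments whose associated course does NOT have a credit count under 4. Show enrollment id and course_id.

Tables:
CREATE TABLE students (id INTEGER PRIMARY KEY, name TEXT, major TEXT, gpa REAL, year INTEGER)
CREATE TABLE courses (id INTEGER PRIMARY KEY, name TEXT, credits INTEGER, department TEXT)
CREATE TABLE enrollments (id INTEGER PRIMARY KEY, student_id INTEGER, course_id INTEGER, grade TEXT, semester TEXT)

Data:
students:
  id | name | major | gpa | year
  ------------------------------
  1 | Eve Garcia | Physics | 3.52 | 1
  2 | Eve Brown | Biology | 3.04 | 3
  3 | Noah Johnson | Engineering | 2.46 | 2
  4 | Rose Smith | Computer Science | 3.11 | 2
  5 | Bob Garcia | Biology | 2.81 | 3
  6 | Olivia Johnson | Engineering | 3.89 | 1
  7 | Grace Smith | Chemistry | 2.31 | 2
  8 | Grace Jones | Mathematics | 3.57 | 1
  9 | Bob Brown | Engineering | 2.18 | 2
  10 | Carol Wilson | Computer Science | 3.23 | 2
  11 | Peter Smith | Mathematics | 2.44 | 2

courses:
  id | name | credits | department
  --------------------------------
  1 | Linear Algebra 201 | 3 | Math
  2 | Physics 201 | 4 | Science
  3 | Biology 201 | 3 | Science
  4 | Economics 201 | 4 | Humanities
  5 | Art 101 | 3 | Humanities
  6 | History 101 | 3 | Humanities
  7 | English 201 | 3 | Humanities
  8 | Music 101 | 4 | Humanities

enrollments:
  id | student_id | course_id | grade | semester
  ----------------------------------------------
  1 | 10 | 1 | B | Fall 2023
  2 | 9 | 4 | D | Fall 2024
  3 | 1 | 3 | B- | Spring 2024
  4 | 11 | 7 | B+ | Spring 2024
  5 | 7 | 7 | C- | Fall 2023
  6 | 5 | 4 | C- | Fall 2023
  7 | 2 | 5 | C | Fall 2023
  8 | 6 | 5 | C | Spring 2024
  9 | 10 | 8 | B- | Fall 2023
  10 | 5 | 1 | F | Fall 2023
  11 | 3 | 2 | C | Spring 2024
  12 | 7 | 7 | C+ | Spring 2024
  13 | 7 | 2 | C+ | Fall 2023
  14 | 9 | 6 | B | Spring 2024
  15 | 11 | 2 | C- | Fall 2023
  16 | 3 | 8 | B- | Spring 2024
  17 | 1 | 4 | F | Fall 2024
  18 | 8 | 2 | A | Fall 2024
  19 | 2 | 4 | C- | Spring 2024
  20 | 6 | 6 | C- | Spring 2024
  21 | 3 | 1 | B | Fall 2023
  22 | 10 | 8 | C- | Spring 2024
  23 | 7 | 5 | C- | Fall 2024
SELECT id, course_id FROM enrollments WHERE course_id NOT IN (SELECT id FROM courses WHERE credits < 4)

Execution result:
id | course_id
2 | 4
6 | 4
9 | 8
11 | 2
13 | 2
15 | 2
16 | 8
17 | 4
18 | 2
19 | 4
22 | 8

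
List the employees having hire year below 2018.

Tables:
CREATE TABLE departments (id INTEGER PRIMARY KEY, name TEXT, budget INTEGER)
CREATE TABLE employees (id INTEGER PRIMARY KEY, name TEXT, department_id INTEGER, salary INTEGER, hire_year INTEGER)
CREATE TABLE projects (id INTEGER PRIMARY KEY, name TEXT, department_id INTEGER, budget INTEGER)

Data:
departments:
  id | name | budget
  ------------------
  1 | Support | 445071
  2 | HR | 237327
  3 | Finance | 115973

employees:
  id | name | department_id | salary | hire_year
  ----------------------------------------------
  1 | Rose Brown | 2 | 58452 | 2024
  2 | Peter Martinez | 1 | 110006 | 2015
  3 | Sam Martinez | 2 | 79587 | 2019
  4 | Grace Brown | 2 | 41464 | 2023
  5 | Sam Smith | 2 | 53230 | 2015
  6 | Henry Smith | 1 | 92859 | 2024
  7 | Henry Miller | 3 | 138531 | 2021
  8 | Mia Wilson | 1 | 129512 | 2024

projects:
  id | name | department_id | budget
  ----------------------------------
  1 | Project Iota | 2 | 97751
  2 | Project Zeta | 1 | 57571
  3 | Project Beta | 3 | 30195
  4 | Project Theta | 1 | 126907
SELECT name, hire_year FROM employees WHERE hire_year < 2018

Execution result:
name | hire_year
Peter Martinez | 2015
Sam Smith | 2015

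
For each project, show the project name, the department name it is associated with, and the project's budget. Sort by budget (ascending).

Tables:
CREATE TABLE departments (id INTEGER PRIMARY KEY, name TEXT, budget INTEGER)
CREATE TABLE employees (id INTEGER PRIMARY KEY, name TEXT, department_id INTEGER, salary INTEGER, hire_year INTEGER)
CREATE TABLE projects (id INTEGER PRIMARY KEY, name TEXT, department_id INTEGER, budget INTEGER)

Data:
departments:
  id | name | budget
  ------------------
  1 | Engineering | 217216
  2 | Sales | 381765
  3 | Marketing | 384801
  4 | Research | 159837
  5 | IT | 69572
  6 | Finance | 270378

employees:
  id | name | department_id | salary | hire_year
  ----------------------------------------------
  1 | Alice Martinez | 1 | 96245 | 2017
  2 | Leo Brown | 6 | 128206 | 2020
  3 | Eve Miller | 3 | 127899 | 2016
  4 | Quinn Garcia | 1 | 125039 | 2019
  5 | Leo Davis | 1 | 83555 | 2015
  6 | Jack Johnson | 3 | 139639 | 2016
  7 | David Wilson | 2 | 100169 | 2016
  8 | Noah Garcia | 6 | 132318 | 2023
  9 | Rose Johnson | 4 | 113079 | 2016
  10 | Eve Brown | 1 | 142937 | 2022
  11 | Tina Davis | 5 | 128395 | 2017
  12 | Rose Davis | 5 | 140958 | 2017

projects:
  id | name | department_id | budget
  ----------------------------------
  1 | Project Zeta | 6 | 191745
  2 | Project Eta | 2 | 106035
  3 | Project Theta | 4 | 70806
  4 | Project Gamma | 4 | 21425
SELECT c.name, p.name AS department, c.budget FROM projects c JOIN departments p ON c.department_id = p.id ORDER BY c.budget ASC

Execution result:
name | department | budget
Project Gamma | Research | 21425
Project Theta | Research | 70806
Project Eta | Sales | 106035
Project Zeta | Finance | 191745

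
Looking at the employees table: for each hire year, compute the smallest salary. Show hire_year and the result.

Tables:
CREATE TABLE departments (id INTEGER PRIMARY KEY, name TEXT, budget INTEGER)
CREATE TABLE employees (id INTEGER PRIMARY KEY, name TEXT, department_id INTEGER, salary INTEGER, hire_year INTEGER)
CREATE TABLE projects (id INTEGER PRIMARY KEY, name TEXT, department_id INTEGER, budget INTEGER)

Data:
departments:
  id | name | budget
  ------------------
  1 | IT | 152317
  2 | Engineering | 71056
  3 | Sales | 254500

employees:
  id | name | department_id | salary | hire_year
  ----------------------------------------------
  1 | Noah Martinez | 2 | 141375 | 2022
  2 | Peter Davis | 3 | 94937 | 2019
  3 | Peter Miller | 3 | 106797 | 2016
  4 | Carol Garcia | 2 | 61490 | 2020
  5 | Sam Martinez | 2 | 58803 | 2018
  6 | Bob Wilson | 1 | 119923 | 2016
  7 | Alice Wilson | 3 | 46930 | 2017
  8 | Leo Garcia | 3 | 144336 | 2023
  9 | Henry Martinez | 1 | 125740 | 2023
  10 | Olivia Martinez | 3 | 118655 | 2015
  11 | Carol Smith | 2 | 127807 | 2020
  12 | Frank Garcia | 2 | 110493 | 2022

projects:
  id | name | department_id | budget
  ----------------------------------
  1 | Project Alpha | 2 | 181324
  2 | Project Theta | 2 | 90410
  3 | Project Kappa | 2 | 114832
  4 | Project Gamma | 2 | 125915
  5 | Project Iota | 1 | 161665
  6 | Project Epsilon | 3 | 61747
SELECT hire_year, MIN(salary) AS min_salary FROM employees GROUP BY hire_year

Execution result:
hire_year | min_salary
2015 | 118655
2016 | 106797
2017 | 46930
2018 | 58803
2019 | 94937
2020 | 61490
2022 | 110493
2023 | 125740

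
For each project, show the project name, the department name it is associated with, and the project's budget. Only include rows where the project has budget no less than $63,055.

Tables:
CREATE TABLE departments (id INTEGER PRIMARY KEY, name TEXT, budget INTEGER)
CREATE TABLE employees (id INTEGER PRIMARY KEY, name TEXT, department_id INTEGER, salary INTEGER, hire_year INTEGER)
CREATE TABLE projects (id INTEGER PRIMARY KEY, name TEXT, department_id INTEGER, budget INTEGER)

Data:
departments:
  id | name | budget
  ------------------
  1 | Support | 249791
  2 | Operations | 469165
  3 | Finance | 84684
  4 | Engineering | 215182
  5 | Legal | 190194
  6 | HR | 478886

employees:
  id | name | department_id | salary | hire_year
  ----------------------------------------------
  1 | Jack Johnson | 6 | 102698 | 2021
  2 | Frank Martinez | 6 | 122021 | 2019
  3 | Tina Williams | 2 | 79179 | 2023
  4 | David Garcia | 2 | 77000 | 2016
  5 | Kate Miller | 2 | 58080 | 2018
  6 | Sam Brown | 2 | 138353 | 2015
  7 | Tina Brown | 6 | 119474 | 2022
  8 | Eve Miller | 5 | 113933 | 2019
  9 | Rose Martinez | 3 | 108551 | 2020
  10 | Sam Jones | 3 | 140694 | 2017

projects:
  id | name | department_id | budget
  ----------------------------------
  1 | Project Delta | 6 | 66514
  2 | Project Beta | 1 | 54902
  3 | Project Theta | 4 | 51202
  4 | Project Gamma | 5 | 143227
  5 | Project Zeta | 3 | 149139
SELECT c.name, p.name AS department, c.budget FROM projects c JOIN departments p ON c.department_id = p.id WHERE c.budget >= 63055

Execution result:
name | department | budget
Project Delta | HR | 66514
Project Gamma | Legal | 143227
Project Zeta | Finance | 149139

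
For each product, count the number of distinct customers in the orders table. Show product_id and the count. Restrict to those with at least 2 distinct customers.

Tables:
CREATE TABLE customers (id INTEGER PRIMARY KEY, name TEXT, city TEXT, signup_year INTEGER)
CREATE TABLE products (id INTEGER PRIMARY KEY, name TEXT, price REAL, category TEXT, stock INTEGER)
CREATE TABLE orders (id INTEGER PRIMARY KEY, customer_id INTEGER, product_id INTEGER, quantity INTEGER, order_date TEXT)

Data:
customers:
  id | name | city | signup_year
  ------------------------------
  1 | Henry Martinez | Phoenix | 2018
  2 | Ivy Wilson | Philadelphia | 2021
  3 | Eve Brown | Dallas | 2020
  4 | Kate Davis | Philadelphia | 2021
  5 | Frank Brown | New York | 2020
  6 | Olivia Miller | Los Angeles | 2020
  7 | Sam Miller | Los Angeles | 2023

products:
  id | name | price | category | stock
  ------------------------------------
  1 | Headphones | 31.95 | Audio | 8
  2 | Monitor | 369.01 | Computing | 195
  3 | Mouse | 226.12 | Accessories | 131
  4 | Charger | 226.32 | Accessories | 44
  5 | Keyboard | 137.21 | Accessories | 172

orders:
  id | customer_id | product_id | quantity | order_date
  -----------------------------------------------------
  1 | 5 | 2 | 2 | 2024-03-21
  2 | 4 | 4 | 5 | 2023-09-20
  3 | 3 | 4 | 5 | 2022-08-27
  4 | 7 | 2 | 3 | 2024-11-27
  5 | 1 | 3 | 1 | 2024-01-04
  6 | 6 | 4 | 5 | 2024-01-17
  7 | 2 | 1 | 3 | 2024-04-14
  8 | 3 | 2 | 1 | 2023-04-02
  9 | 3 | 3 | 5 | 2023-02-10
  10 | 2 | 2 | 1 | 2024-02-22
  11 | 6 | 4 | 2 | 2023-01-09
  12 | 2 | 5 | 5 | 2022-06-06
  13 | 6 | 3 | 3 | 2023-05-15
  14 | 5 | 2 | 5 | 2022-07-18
SELECT product_id, COUNT(DISTINCT customer_id) AS distinct_customer_count FROM orders GROUP BY product_id HAVING COUNT(DISTINCT customer_id) >= 2

Execution result:
product_id | distinct_customer_count
2 | 4
3 | 3
4 | 3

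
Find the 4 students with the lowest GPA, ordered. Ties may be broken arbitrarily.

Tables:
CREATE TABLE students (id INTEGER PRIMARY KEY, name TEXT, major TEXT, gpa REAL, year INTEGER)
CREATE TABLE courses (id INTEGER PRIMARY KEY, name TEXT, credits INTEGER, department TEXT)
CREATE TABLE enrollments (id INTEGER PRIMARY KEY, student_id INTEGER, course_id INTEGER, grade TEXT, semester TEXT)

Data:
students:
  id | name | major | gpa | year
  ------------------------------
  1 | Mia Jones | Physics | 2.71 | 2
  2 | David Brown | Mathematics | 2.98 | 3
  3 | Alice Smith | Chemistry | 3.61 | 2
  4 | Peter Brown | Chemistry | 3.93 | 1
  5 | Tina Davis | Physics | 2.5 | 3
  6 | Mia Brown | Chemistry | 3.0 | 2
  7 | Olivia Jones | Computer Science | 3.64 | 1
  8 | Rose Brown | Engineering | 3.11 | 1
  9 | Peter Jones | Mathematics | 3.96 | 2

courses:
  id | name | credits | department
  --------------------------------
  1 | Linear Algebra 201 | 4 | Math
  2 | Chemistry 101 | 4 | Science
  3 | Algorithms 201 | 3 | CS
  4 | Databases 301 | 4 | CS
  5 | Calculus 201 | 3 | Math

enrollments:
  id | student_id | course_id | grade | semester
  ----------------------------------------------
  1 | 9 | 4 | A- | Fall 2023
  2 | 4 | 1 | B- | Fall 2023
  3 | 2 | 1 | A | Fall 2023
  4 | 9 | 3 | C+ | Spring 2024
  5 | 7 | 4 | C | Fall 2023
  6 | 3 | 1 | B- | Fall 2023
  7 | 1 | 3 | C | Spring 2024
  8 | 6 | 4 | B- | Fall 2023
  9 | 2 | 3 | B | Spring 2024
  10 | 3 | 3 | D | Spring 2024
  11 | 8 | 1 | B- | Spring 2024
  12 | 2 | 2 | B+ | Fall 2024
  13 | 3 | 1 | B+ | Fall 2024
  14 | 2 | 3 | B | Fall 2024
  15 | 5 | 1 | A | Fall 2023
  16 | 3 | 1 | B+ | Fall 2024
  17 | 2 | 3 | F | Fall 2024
SELECT name, gpa FROM students ORDER BY gpa ASC LIMIT 4

Execution result:
name | gpa
Tina Davis | 2.50
Mia Jones | 2.71
David Brown | 2.98
Mia Brown | 3.00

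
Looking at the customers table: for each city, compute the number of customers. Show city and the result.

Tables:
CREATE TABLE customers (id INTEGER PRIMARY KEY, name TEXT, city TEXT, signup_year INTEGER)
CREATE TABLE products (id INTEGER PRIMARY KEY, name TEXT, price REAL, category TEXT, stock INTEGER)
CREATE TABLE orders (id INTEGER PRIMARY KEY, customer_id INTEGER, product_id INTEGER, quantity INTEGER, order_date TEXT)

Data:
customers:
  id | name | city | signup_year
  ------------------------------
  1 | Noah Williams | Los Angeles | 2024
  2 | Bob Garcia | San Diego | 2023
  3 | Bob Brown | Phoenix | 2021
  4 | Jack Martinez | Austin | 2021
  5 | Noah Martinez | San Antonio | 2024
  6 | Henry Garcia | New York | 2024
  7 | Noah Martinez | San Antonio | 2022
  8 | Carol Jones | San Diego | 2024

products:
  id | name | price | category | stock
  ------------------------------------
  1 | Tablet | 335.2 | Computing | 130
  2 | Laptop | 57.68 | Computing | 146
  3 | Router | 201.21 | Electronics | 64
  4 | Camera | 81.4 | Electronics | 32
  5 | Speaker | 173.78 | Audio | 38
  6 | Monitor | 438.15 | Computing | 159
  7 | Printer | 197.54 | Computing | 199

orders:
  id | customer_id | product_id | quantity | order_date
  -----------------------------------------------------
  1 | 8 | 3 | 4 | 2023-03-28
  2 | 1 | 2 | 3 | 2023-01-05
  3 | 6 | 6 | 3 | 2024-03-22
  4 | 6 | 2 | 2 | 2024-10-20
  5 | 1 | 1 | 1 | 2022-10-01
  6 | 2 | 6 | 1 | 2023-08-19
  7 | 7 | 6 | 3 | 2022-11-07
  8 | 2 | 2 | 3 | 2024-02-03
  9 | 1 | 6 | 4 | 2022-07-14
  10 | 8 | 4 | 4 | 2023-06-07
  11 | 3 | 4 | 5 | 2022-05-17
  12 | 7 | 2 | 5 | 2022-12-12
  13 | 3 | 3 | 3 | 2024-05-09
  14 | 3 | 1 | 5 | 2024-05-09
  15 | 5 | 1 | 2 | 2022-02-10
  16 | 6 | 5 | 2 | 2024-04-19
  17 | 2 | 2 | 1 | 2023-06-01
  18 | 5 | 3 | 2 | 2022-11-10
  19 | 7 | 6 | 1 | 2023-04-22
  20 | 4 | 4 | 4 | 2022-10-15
SELECT city, COUNT(*) AS n FROM customers GROUP BY city

Execution result:
city | n
Austin | 1
Los Angeles | 1
New York | 1
Phoenix | 1
San Antonio | 2
San Diego | 2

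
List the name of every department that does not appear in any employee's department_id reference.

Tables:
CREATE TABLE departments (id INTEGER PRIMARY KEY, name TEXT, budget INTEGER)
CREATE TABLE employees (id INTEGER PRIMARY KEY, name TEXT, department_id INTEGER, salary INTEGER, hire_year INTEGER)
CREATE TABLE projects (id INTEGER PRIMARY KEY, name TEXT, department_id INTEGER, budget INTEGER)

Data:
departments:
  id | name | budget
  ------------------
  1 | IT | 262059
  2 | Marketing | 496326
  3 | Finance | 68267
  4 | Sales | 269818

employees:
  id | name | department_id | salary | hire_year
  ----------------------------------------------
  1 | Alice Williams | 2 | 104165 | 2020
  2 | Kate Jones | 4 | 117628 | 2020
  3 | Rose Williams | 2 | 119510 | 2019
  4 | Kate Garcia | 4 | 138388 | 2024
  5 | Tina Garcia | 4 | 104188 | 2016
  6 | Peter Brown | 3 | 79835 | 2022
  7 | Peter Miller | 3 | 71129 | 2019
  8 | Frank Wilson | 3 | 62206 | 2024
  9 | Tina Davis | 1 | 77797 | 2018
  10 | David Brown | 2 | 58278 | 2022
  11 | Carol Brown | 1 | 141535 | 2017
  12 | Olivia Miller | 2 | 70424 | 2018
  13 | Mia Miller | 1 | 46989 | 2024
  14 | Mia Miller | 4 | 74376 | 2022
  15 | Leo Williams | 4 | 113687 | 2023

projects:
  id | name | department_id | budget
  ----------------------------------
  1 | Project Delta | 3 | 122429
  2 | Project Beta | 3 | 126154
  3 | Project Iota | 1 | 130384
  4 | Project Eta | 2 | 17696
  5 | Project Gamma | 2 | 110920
SELECT p.name FROM departments p LEFT JOIN employees c ON c.department_id = p.id WHERE c.id IS NULL

Execution result:
(no rows)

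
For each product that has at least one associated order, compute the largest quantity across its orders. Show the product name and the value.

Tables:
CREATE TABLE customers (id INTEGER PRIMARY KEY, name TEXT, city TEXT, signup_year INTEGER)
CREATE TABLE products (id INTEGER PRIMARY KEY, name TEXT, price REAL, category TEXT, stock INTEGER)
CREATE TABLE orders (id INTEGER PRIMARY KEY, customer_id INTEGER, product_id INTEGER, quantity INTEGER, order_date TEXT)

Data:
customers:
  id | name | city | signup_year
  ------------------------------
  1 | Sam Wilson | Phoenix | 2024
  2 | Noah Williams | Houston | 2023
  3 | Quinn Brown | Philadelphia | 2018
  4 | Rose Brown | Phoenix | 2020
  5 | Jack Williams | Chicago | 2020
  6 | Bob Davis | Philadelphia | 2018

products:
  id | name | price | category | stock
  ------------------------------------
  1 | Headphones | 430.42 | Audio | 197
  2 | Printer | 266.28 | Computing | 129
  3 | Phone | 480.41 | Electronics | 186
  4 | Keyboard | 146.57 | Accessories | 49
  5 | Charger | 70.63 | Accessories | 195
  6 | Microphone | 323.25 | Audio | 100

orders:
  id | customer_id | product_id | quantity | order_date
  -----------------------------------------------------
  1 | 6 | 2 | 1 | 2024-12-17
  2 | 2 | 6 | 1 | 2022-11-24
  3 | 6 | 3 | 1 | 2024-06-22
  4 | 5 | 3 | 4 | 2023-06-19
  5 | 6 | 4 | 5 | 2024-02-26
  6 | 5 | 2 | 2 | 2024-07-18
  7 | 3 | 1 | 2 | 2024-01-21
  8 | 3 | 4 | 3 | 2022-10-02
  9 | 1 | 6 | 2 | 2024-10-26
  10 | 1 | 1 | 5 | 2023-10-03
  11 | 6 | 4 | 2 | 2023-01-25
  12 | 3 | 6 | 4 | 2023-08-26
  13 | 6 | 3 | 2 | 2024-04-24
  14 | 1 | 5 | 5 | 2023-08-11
SELECT p.name, MAX(c.quantity) AS max_quantity FROM orders c JOIN products p ON c.product_id = p.id GROUP BY p.id, p.name

Execution result:
name | max_quantity
Headphones | 5
Printer | 2
Phone | 4
Keyboard | 5
Charger | 5
Microphone | 4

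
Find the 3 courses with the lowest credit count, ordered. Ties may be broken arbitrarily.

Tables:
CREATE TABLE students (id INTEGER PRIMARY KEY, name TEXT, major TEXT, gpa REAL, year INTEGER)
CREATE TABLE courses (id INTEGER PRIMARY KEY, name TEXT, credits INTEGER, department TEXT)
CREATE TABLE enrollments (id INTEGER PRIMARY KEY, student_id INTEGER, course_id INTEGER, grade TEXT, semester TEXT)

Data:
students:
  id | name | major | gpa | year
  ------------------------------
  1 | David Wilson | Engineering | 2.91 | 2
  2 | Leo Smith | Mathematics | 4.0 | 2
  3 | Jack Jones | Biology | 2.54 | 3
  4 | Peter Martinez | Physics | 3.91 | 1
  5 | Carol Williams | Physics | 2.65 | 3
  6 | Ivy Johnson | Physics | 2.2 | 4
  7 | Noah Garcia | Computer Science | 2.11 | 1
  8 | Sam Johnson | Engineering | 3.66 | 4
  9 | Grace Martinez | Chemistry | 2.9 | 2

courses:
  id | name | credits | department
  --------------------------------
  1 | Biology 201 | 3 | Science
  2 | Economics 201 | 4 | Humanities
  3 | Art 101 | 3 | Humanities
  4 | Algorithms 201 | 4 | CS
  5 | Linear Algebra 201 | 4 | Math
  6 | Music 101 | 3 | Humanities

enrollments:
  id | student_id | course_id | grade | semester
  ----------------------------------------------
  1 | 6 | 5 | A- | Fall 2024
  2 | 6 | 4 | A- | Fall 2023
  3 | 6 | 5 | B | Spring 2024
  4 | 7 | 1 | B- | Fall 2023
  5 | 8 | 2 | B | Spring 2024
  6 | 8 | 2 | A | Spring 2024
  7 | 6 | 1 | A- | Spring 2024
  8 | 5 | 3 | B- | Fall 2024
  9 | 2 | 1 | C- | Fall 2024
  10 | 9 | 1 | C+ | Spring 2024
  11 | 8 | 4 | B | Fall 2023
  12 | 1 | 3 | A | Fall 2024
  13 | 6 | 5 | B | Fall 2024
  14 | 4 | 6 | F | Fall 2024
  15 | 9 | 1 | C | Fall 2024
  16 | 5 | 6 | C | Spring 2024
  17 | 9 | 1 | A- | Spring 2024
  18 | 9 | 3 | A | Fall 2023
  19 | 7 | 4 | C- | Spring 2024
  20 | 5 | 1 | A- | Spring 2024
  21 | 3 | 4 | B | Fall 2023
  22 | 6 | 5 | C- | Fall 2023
SELECT name, credits FROM courses ORDER BY credits ASC LIMIT 3

Execution result:
name | credits
Biology 201 | 3
Art 101 | 3
Music 101 | 3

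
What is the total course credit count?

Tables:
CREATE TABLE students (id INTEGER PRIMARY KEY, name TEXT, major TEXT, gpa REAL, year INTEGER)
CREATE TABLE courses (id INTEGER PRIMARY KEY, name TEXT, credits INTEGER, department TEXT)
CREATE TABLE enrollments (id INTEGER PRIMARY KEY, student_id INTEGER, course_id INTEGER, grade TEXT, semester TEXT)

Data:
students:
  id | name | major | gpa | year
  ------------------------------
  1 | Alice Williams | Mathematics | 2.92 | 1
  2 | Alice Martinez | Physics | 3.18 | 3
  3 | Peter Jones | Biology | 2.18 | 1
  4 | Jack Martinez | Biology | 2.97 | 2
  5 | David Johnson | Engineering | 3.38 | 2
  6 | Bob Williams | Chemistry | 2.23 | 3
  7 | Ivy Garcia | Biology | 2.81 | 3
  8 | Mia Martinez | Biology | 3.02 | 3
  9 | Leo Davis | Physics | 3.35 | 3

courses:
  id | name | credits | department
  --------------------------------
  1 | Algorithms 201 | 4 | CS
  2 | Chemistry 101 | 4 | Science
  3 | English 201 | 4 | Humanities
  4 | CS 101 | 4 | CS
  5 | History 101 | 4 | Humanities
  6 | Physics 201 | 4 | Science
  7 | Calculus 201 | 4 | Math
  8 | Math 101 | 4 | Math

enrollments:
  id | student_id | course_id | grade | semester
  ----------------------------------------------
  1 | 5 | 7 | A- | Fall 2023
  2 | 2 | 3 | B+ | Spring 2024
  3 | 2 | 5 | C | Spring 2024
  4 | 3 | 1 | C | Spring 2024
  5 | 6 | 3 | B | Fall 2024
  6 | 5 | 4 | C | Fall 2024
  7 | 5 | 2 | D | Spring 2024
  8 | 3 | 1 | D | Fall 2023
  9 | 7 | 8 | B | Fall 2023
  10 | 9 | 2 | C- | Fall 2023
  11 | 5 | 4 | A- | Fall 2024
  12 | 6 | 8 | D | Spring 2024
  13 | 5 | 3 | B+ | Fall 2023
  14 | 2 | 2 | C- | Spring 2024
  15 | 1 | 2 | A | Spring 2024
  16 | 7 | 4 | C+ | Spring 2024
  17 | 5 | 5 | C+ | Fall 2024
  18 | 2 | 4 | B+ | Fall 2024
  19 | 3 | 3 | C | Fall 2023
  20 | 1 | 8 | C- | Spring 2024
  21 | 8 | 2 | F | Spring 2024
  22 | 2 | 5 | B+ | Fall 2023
SELECT SUM(credits) FROM courses

Execution result:
32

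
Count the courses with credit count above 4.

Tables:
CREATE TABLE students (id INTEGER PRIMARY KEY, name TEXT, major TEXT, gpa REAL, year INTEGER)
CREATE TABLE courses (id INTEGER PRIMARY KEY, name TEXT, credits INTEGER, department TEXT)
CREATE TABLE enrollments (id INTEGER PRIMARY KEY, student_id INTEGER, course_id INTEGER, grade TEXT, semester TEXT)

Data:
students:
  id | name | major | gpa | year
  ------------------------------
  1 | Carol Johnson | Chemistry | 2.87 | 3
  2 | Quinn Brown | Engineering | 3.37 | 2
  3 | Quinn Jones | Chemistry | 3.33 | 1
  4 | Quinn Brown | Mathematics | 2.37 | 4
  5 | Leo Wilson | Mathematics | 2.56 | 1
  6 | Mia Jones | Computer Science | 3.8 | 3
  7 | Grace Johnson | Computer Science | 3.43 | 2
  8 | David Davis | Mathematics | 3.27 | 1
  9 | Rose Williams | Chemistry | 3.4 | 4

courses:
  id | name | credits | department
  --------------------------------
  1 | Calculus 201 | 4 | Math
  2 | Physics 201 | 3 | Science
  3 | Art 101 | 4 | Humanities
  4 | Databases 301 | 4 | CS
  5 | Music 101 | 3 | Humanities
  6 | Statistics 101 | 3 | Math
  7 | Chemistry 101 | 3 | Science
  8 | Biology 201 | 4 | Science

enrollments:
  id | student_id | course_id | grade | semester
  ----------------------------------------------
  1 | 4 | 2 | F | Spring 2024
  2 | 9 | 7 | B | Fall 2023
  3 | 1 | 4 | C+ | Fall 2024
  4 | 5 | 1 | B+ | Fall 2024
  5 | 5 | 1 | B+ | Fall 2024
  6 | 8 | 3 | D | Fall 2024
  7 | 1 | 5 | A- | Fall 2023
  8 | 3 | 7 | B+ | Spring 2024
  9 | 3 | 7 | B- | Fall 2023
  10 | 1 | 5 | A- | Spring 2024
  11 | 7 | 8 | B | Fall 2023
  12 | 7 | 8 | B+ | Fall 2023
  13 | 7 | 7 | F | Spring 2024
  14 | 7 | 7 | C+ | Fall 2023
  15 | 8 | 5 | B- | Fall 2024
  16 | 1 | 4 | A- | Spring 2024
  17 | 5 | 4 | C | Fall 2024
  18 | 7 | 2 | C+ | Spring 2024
SELECT COUNT(*) FROM courses WHERE credits > 4

Execution result:
0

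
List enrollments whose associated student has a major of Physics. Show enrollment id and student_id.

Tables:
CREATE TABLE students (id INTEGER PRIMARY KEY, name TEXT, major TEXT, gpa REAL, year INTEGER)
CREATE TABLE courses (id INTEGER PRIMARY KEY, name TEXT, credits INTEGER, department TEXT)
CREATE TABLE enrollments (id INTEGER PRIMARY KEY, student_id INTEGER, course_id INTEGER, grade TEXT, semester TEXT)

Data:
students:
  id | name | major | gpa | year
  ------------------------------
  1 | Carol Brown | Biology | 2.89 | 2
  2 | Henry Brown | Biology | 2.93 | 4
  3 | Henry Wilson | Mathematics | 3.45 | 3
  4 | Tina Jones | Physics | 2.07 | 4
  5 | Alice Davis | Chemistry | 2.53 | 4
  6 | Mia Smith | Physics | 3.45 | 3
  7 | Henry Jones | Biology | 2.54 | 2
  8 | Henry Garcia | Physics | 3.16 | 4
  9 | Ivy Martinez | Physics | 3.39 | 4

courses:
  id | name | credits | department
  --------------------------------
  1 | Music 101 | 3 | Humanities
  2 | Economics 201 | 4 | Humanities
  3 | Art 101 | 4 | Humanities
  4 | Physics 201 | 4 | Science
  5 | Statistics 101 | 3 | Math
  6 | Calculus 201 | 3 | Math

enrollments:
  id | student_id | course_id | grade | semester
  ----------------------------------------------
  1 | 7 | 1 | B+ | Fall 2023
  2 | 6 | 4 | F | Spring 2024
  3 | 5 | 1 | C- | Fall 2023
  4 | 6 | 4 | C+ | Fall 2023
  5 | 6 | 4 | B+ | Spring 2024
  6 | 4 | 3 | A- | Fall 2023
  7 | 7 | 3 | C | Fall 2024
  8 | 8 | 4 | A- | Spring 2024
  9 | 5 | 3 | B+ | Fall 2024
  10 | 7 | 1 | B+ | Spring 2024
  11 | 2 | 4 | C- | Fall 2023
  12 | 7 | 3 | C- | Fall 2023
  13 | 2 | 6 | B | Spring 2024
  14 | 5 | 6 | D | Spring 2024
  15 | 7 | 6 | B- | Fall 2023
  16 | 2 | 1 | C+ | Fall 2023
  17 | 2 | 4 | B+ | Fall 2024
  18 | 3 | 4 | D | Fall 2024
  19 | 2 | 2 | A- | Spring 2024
SELECT id, student_id FROM enrollments WHERE student_id IN (SELECT id FROM students WHERE major = 'Physics')

Execution result:
id | student_id
2 | 6
4 | 6
5 | 6
6 | 4
8 | 8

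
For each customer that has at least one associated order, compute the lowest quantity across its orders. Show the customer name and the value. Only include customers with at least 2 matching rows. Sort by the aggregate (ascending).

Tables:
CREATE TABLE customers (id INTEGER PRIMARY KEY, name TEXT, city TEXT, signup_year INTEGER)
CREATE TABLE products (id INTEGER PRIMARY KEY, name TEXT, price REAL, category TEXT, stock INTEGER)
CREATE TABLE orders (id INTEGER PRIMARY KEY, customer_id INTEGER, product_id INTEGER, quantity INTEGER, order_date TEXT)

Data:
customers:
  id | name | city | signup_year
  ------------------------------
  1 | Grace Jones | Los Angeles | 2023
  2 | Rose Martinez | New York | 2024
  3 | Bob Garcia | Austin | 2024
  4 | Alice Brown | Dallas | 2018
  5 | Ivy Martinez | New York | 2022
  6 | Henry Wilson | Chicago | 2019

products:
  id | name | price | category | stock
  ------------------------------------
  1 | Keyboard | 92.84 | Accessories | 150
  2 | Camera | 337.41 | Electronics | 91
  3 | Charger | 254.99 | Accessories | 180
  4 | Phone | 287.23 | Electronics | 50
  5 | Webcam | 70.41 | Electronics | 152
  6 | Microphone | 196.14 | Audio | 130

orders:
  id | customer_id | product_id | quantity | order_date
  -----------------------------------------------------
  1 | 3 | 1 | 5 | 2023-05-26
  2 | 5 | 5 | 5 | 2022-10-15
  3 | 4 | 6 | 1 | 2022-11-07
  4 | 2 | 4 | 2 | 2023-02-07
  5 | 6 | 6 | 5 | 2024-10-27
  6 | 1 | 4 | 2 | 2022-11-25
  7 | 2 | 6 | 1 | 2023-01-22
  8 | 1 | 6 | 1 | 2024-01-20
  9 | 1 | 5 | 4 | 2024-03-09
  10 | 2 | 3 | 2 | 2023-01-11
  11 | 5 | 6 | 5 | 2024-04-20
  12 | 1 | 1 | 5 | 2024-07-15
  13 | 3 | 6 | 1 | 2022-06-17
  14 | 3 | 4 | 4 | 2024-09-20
SELECT p.name, MIN(c.quantity) AS min_quantity FROM orders c JOIN customers p ON c.customer_id = p.id GROUP BY p.id, p.name HAVING COUNT(*) >= 2 ORDER BY min_quantity ASC

Execution result:
name | min_quantity
Grace Jones | 1
Rose Martinez | 1
Bob Garcia | 1
Ivy Martinez | 5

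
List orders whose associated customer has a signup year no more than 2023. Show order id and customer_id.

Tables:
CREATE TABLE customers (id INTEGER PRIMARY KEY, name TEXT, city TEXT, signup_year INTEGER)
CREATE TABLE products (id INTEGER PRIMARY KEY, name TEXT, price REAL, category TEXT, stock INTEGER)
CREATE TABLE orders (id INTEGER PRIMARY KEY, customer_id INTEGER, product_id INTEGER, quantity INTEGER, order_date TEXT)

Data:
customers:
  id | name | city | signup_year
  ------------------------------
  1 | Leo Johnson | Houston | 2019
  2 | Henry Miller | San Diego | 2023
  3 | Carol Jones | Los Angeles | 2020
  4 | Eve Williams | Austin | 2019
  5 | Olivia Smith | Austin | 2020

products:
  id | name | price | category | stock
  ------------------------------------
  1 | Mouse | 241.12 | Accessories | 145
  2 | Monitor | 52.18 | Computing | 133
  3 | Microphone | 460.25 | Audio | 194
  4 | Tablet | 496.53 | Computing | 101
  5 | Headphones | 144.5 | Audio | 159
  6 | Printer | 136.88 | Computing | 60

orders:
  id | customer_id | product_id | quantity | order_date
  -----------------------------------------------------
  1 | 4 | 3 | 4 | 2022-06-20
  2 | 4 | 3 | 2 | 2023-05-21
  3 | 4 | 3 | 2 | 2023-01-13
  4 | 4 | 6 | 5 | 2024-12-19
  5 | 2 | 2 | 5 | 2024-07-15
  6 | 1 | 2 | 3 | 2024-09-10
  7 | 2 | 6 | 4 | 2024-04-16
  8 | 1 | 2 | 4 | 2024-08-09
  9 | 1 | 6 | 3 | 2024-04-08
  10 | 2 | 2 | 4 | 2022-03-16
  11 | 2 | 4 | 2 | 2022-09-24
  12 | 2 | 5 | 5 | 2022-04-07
SELECT id, customer_id FROM orders WHERE customer_id IN (SELECT id FROM customers WHERE signup_year <= 2023)

Execution result:
id | customer_id
1 | 4
2 | 4
3 | 4
4 | 4
5 | 2
6 | 1
7 | 2
8 | 1
9 | 1
10 | 2
11 | 2
12 | 2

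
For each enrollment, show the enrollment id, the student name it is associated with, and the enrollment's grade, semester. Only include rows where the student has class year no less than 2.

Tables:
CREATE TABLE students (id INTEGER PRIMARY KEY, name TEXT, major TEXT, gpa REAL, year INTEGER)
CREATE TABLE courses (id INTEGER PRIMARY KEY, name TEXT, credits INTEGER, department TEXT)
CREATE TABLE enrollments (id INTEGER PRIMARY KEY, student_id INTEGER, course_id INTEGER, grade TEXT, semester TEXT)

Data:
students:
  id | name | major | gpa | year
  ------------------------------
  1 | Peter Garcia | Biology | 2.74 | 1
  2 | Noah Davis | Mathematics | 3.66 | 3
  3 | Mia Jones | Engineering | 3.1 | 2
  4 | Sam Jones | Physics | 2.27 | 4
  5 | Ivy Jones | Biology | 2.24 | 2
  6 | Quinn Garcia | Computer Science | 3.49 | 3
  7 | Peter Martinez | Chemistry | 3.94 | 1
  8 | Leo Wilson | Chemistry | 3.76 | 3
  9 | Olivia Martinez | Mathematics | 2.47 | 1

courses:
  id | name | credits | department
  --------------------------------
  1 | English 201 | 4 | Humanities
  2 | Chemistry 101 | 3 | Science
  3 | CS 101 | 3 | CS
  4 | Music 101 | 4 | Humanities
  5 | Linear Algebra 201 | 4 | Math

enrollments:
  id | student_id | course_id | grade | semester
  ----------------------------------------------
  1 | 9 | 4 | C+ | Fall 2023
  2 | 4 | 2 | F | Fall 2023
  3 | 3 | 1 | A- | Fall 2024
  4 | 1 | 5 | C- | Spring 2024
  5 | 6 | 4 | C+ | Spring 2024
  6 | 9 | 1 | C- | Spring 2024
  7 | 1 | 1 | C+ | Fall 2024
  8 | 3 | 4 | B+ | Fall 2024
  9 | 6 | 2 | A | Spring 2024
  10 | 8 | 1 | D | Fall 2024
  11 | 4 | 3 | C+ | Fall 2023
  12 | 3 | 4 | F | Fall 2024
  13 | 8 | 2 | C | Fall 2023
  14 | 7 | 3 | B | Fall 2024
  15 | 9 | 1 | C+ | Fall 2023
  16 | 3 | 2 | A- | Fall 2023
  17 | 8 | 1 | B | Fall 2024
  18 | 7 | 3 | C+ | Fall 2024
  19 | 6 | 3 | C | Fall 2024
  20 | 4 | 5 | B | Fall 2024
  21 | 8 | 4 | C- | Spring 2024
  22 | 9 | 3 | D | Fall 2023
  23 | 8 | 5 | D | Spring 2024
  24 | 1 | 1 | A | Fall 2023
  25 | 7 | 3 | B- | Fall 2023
SELECT c.id, p.name AS student, c.grade, c.semester FROM enrollments c JOIN students p ON c.student_id = p.id WHERE p.year >= 2

Execution result:
id | student | grade | semester
2 | Sam Jones | F | Fall 2023
3 | Mia Jones | A- | Fall 2024
5 | Quinn Garcia | C+ | Spring 2024
8 | Mia Jones | B+ | Fall 2024
9 | Quinn Garcia | A | Spring 2024
10 | Leo Wilson | D | Fall 2024
11 | Sam Jones | C+ | Fall 2023
12 | Mia Jones | F | Fall 2024
13 | Leo Wilson | C | Fall 2023
16 | Mia Jones | A- | Fall 2023
17 | Leo Wilson | B | Fall 2024
19 | Quinn Garcia | C | Fall 2024
20 | Sam Jones | B | Fall 2024
21 | Leo Wilson | C- | Spring 2024
23 | Leo Wilson | D | Spring 2024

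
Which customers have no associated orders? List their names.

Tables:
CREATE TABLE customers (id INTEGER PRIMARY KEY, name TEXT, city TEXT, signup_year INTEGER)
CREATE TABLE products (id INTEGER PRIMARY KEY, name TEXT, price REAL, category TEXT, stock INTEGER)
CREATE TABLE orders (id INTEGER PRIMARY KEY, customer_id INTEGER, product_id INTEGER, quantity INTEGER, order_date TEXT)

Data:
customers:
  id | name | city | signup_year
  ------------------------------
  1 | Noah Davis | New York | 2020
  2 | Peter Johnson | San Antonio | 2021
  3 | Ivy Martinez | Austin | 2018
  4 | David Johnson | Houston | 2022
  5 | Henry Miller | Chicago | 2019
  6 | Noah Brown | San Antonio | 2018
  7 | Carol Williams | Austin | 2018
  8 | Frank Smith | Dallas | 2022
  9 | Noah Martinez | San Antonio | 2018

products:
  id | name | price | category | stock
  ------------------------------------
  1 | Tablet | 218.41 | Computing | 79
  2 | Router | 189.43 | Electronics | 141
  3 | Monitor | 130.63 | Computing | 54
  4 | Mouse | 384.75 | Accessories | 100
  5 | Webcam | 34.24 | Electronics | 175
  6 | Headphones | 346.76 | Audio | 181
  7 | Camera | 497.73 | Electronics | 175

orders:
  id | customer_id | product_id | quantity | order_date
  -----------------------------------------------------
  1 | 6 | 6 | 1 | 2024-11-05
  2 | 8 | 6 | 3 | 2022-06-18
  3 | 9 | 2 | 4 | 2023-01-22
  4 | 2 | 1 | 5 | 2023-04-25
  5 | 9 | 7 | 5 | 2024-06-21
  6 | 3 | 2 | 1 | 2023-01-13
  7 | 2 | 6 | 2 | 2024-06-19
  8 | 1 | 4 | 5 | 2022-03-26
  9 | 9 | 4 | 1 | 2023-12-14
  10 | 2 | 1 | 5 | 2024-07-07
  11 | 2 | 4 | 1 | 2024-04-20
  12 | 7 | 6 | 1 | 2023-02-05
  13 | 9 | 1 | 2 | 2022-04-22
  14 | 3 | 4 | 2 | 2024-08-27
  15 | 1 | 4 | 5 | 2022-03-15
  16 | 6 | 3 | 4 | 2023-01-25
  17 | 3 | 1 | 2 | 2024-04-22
SELECT p.name FROM customers p LEFT JOIN orders c ON c.customer_id = p.id WHERE c.id IS NULL

Execution result:
name
David Johnson
Henry Miller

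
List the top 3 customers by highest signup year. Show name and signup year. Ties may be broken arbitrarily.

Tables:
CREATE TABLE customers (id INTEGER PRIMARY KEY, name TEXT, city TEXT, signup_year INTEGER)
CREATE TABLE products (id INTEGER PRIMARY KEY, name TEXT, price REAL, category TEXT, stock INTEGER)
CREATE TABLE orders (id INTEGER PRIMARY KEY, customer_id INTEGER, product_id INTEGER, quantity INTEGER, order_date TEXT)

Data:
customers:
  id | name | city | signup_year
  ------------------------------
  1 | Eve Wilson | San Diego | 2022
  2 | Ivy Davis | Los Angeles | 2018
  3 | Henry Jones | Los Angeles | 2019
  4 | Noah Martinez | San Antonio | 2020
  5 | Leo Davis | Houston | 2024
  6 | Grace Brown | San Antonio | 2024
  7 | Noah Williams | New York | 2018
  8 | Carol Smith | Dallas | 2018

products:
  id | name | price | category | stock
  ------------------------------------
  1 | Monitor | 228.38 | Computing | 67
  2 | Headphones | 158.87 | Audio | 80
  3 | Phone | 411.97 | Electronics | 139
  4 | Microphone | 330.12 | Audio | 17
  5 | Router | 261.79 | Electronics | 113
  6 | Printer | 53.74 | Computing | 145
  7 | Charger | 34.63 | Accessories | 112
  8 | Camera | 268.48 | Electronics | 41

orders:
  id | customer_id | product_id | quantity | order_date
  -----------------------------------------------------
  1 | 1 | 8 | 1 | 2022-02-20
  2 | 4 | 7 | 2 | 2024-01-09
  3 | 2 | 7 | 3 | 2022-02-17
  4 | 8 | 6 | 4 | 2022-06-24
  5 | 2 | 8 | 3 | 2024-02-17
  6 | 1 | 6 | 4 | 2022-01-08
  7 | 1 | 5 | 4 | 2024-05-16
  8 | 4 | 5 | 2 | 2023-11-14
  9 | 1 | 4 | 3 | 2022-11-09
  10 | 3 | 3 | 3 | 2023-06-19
SELECT name, signup_year FROM customers ORDER BY signup_year DESC LIMIT 3

Execution result:
name | signup_year
Leo Davis | 2024
Grace Brown | 2024
Eve Wilson | 2022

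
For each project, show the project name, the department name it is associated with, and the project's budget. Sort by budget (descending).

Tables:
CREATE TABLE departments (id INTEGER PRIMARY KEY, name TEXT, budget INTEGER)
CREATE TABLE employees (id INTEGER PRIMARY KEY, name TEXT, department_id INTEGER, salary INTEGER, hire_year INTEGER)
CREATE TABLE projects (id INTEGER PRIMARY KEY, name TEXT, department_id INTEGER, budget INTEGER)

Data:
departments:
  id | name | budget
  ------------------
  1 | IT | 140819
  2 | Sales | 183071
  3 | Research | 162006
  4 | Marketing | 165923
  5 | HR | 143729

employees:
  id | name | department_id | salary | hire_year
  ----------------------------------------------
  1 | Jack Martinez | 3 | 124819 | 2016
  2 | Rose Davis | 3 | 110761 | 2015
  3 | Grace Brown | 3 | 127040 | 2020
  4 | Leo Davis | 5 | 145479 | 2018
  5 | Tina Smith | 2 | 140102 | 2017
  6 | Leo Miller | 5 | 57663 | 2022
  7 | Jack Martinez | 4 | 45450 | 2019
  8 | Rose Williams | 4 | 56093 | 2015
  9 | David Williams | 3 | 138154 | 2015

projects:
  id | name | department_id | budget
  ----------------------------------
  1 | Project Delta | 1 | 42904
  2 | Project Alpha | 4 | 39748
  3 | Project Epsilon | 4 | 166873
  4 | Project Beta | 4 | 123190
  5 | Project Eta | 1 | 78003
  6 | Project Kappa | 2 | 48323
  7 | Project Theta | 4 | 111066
SELECT c.name, p.name AS department, c.budget FROM projects c JOIN departments p ON c.department_id = p.id ORDER BY c.budget DESC

Execution result:
name | department | budget
Project Epsilon | Marketing | 166873
Project Beta | Marketing | 123190
Project Theta | Marketing | 111066
Project Eta | IT | 78003
Project Kappa | Sales | 48323
Project Delta | IT | 42904
Project Alpha | Marketing | 39748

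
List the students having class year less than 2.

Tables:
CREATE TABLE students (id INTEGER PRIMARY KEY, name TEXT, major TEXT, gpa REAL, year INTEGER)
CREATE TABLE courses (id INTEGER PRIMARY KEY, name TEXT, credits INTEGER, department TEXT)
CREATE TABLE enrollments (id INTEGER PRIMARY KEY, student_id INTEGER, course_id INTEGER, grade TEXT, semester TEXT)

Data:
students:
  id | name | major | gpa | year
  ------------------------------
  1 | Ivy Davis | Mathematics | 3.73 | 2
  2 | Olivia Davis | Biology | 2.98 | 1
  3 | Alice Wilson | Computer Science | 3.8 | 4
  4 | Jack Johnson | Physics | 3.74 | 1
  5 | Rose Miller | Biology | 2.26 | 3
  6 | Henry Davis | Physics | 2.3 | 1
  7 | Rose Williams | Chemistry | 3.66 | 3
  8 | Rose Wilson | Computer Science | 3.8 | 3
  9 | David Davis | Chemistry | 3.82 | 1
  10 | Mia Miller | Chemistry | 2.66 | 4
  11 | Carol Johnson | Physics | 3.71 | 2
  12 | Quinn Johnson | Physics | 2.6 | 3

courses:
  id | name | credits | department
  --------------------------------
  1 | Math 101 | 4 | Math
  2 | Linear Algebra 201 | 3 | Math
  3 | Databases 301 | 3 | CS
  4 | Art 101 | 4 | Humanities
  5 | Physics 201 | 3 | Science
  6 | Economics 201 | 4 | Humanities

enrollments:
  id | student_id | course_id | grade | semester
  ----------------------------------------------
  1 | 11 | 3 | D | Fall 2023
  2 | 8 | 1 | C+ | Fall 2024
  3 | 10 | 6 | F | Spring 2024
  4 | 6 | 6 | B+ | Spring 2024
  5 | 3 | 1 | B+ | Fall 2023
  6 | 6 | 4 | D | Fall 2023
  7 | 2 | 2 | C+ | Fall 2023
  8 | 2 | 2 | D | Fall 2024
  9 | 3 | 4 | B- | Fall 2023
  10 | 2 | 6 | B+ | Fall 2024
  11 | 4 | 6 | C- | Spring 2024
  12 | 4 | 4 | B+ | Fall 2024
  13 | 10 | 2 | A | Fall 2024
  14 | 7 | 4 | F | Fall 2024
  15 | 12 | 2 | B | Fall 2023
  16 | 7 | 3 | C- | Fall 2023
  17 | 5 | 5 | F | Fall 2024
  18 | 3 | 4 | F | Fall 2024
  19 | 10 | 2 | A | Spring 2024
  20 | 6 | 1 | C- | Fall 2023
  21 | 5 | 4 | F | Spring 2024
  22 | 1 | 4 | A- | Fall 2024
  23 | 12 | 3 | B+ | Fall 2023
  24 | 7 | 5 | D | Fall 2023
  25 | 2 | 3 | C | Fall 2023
SELECT name, year FROM students WHERE year < 2

Execution result:
name | year
Olivia Davis | 1
Jack Johnson | 1
Henry Davis | 1
David Davis | 1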